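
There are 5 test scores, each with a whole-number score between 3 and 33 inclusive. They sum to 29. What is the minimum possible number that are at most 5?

Let j be the number exceeding 5. Then the total is ≥ 6·j + 3·(5 − j) = 15 + 3j.
So 3j ≤ 14 and j ≤ 4; hence at least 5 − 4 = 1 are ≤ 5.
Exactly 1 works: 1 value at 3 and 4 at 6 total 27; raise one of the low values by 2 (still ≤ 5) to hit 29.

1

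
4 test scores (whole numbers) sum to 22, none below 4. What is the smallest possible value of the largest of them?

6

The average is 22/4 > 5, so not all 4 can be 5 or less; the largest is ≥ 6.
Taking 2 copies of 5 and 2 copies of 6 gives exactly 22, so 6 is attained.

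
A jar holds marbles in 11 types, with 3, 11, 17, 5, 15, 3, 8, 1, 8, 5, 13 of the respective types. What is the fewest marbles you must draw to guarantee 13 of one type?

In the worst case you take as many as possible of each type without reaching 13: 3 + 11 + 12 + 5 + 12 + 3 + 8 + 1 + 8 + 5 + 12 = 80.
The next one must give 13 of some type, so 80 + 1 = 81.

81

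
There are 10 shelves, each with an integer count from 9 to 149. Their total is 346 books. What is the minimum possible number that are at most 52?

5

If only k of them are at most 52, the other 10 − k are at least 53, so the total is at least (10 − k)·53 + k·9.
This is ≤ 346, so (10 − k)·53 + 9k ≤ 346, which gives k ≥ 5.
Exactly 5 works: 5 values at 9 and 5 at 53 total 310; raise one of the low values by 36 (still ≤ 52) to hit 346.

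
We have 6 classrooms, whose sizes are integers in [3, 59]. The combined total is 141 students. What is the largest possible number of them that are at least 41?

3

Suppose k of them are at least 41. Those contribute at least 41 each and the other 6 − k at least 3 each.
So the total is at least 41k + 3(6 − k) = 18 + 38k. This must be ≤ 141, giving k ≤ 3.
k = 3 is achieved by 3 values at 41 and 3 at 3, total 132; add 9 to one value (staying below 41) to reach 141.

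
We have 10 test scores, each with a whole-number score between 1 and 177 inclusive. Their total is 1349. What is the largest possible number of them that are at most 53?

Each value at 53 or below falls at least 177 − 53 = 124 short of the ceiling 177.
The ceiling total is 10 × 177 = 1770, and we need 1349, so at most ⌊(1770 − 1349)/124⌋ = 3 can be that low.
k = 3 is achieved by 3 values at 53 and 7 at 177, total 1398; lower one of the 177's by 49 (still > 53) to reach 1349.

3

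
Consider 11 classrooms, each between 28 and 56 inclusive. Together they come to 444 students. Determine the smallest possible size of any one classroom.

To make one classroom as small as possible, make the other 10 as large as possible.
The other 10 can take up 10 × 56 = 560 ≥ 444 − 28, so one classroom can sit at its floor of 28.
Achievable: one at 28 and the other 10 totalling 416, which fits since 10 × 28 ≤ 416 ≤ 10 × 56.

28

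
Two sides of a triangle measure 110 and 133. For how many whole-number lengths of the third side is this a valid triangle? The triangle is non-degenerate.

The triangle inequality gives |110 − 133| < c < 110 + 133, i.e. 23 < c < 243.
So c can be any integer from 24 to 242: 219 values.

219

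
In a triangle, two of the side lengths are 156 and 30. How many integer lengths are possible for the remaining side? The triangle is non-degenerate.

The triangle inequality gives |156 − 30| < c < 156 + 30, i.e. 126 < c < 186.
So c can be any integer from 127 to 185: 59 values.

59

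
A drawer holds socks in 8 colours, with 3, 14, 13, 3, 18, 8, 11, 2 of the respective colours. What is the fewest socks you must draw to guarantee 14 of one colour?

67

In the worst case you take as many as possible of each colour without reaching 14: 3 + 13 + 13 + 3 + 13 + 8 + 11 + 2 = 66.
The next one must give 14 of some colour, so 66 + 1 = 67.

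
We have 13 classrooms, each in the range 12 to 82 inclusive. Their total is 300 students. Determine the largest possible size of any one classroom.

Maximizing one value means minimizing the remaining 12.
The other 12 contribute at least 12 × 12 = 144, leaving at most 300 − 144 = 156.
But each classroom is capped at 82, so the maximum is 82.
Achievable: one at 82 and the other 12 totalling 218, which fits since 12 × 12 ≤ 218 ≤ 12 × 82.

82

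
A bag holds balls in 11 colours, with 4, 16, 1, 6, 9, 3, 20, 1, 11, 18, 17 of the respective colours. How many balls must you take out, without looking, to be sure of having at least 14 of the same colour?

88

In the worst case you take as many as possible of each colour without reaching 14: 4 + 13 + 1 + 6 + 9 + 3 + 13 + 1 + 11 + 13 + 13 = 87.
The next one must give 14 of some colour, so 87 + 1 = 88.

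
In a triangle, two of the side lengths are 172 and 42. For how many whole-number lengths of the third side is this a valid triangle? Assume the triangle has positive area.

83

The triangle inequality gives |172 − 42| < c < 172 + 42, i.e. 130 < c < 214.
So c can be any integer from 131 to 213: 83 values.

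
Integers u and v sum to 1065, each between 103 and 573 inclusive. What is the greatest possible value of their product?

uv = u(1065 − u) is maximized when u is as near 1065/2 as the bounds allow.
Taking u = 532 and v = 533 (both in [103, 573]) gives uv = 283556.

283556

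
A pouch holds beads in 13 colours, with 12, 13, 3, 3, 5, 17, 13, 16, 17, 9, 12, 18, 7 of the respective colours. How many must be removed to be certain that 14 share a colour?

130

In the worst case you take as many as possible of each colour without reaching 14: 12 + 13 + 3 + 3 + 5 + 13 + 13 + 13 + 13 + 9 + 12 + 13 + 7 = 129.
The next one must give 14 of some colour, so 129 + 1 = 130.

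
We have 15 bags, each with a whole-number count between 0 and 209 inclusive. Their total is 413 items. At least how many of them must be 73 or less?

10

Each value above 73 is at least 74, contributing at least 74 − 0 = 74 above the floor 0.
The sum exceeds the floor total 0 by 413, so at most ⌊413/74⌋ = 5 exceed 73, and at least 10 are ≤ 73.
Exactly 10 works: 10 values at 0 and 5 at 74 total 370; raise one of the low values by 43 (still ≤ 73) to hit 413.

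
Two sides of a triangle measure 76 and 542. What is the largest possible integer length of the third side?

The third side must be less than 76 + 542 = 618.
The largest integer below 618 is 617.

617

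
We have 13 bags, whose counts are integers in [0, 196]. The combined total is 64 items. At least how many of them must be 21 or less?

Let j be the number exceeding 21. Then the total is ≥ 22·j + 0·(13 − j) = 0 + 22j.
So 22j ≤ 64 and j ≤ 2; hence at least 13 − 2 = 11 are ≤ 21.
Exactly 11 works: 11 values at 0 and 2 at 22 total 44; raise one of the low values by 20 (still ≤ 21) to hit 64.

11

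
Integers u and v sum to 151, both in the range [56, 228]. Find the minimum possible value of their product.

5320

uv = u(151 − u) is concave in u, so over [56, 95] it is minimized at an endpoint.
At the endpoint u = 56, v = 151 − 56 = 95, so uv = 56 × 95 = 5320.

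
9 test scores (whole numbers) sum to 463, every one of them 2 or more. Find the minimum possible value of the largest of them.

The 9 values sum to 463, so their maximum is at least ⌈463/9⌉ = 52.
Achievable: 4 of them at 52 and 5 at 51 total 463.

52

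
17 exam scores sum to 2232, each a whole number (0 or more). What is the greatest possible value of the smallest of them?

The 17 values sum to 2232, so their minimum is at most ⌊2232/17⌋ = 131.
Achievable: 12 of them at 131 and 5 at 132 total 2232.

131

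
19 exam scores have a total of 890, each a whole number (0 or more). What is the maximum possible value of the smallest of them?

The average is 890/19 < 47, so some value is ≤ 46.
Equality holds with 3 values of 46 and 16 values of 47.

46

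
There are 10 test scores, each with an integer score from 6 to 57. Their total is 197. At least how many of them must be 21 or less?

Let j be the number exceeding 21. Then the total is ≥ 22·j + 6·(10 − j) = 60 + 16j.
So 16j ≤ 137 and j ≤ 8; hence at least 10 − 8 = 2 are ≤ 21.
Exactly 2 works: 2 values at 6 and 8 at 22 total 188; raise one of the low values by 9 (still ≤ 21) to hit 197.

2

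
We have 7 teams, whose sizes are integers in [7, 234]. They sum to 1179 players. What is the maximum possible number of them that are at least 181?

With k values at 181 or above and the rest at least 7, the sum is at least 49 + 174k.
Since the sum is 1179, we need 174k ≤ 1130, i.e. k ≤ 6.
k = 6 is achieved by 6 values at 181 and 1 at 7, total 1093; add 86 to one value (staying below 181) to reach 1179.

6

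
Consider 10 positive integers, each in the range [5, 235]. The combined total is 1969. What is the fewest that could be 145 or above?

6

Suppose at most 10 − j of them reach 145; then j values are ≤ 144 and the rest ≤ 235.
The total is then ≤ 144·j + 235·(10 − j) = 2350 − 91j. For this to be ≥ 1969 we need j ≤ 4, so at least 10 − 4 = 6 must reach 145.
Exactly 6 works: 6 values at 235 and 4 at 144 total 1986; lower one of the high values by 17 (still ≥ 145) to hit 1969.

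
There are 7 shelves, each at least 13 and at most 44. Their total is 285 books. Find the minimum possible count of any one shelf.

21

Minimizing one value means maximizing the remaining 6.
The other 6 contribute at most 6 × 44 = 264, leaving at least 285 − 264 = 21.
Since 21 ≥ 13, this is achievable: one at 21 and 6 at 44.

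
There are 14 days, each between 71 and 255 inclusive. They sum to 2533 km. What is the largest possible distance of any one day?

To make one day as large as possible, make the other 13 as small as possible.
The other 13 contribute at least 13 × 71 = 923, leaving at most 2533 − 923 = 1610.
But each day is capped at 255, so the maximum is 255.
Achievable: one at 255 and the other 13 totalling 2278, which fits since 13 × 71 ≤ 2278 ≤ 13 × 255.

255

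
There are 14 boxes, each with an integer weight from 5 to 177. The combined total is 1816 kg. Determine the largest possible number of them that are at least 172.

10

If k of the values are ≥ 172, the total is ≥ 172k + 5(14 − k).
Setting 172k + 5(14 − k) ≤ 1816 gives 167k ≤ 1746, so k ≤ 10.
k = 10 is achieved by 10 values at 172 and 4 at 5, total 1740; add 76 to one value (staying below 172) to reach 1816.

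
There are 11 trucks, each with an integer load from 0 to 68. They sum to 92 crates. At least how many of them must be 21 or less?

7

If only k of them are at most 21, the other 11 − k are at least 22, so the total is at least (11 − k)·22 + k·0.
This is ≤ 92, so (11 − k)·22 + 0k ≤ 92, which gives k ≥ 7.
Exactly 7 works: 7 values at 0 and 4 at 22 total 88; raise one of the low values by 4 (still ≤ 21) to hit 92.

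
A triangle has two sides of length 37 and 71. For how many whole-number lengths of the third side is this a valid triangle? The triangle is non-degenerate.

73

The triangle inequality gives |37 − 71| < c < 37 + 71, i.e. 34 < c < 108.
So c can be any integer from 35 to 107: 73 values.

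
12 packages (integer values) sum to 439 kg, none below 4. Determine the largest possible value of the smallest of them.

36

The 12 values sum to 439, so their minimum is at most ⌊439/12⌋ = 36.
Achievable: 5 of them at 36 and 7 at 37 total 439.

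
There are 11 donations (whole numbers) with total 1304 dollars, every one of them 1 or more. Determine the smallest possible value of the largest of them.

119

The average is 1304/11 > 118, so not all 11 can be 118 or less; the largest is ≥ 119.
Equality holds with 6 values of 119 and 5 values of 118.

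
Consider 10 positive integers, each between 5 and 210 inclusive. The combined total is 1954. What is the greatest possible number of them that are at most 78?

Each value at 78 or below falls at least 210 − 78 = 132 short of the ceiling 210.
The ceiling total is 10 × 210 = 2100, and we need 1954, so at most ⌊(2100 − 1954)/132⌋ = 1 can be that low.
k = 1 is achieved by 1 value at 78 and 9 at 210, total 1968; lower one of the 210's by 14 (still > 78) to reach 1954.

1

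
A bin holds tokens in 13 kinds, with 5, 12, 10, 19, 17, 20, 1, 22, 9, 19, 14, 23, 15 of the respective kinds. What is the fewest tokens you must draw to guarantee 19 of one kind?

In the worst case you take as many as possible of each kind without reaching 19: 5 + 12 + 10 + 18 + 17 + 18 + 1 + 18 + 9 + 18 + 14 + 18 + 15 = 173.
The next one must give 19 of some kind, so 173 + 1 = 174.

174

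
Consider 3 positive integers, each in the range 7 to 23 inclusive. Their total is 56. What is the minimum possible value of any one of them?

10

Minimizing one value means maximizing the remaining 2.
The other 2 contribute at most 2 × 23 = 46, leaving at least 56 − 46 = 10.
Since 10 ≥ 7, this is achievable: one at 10 and 2 at 23.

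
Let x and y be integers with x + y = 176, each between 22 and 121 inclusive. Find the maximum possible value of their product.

With x + y fixed, xy peaks when the two are closest together.
Taking x = 88 and y = 88 (both in [22, 121]) gives xy = 7744.

7744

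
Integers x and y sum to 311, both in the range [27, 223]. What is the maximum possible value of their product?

24180

For a fixed sum, the product xy is largest when x and y are as close as possible.
Taking x = 155 and y = 156 (both in [27, 223]) gives xy = 24180.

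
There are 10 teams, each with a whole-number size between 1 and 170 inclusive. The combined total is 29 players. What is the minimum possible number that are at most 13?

Each value above 13 is at least 14, contributing at least 14 − 1 = 13 above the floor 1.
The sum exceeds the floor total 10 by 19, so at most ⌊19/13⌋ = 1 exceed 13, and at least 9 are ≤ 13.
Exactly 9 works: 9 values at 1 and 1 at 14 total 23; raise one of the low values by 6 (still ≤ 13) to hit 29.

9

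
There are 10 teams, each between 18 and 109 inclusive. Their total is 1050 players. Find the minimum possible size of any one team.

69

Minimizing one value means maximizing the remaining 9.
The other 9 contribute at most 9 × 109 = 981, leaving at least 1050 − 981 = 69.
Since 69 ≥ 18, this is achievable: one at 69 and 9 at 109.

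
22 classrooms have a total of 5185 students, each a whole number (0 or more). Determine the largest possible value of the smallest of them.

235

If every one of the 22 were at least 236, the total would be at least 22 × 236 = 5192 > 5185.
Taking 7 copies of 235 and 15 copies of 236 gives exactly 5185, so 235 is attained.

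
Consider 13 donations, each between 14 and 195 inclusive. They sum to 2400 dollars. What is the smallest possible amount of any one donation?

Minimizing one value means maximizing the remaining 12.
The other 12 contribute at most 12 × 195 = 2340, leaving at least 2400 − 2340 = 60.
Since 60 ≥ 14, this is achievable: one at 60 and 12 at 195.

60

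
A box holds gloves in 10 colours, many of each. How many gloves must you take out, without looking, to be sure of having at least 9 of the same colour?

You could draw 8 of every colour without reaching 9 of any — 80 in all.
One more forces 9 of some colour, so 80 + 1 = 81.

81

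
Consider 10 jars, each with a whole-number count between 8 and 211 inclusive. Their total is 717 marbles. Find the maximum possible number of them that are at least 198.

Suppose k of them are at least 198. Those contribute at least 198 each and the other 10 − k at least 8 each.
So the total is at least 198k + 8(10 − k) = 80 + 190k. This must be ≤ 717, giving k ≤ 3.
k = 3 is achieved by 3 values at 198 and 7 at 8, total 650; add 67 to one value (staying below 198) to reach 717.

3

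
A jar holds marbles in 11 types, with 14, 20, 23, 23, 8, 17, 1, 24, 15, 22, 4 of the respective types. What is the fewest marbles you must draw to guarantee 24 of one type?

171

In the worst case you take as many as possible of each type without reaching 24: 14 + 20 + 23 + 23 + 8 + 17 + 1 + 23 + 15 + 22 + 4 = 170.
The next one must give 24 of some type, so 170 + 1 = 171.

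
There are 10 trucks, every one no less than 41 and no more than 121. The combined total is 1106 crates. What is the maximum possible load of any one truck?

121

Maximizing one value means minimizing the remaining 9.
The other 9 contribute at least 9 × 41 = 369, leaving at most 1106 − 369 = 737.
But each truck is capped at 121, so the maximum is 121.
Achievable: one at 121 and the other 9 totalling 985, which fits since 9 × 41 ≤ 985 ≤ 9 × 121.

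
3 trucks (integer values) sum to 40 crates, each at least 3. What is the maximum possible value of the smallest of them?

13

The average is 40/3 < 14, so some value is ≤ 13.
Taking 2 copies of 13 and 1 copy of 14 gives exactly 40, so 13 is attained.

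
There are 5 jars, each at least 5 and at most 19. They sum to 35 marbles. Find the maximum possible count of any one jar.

15

To make one jar as large as possible, make the other 4 as small as possible.
The other 4 contribute at least 4 × 5 = 20, leaving at most 35 − 20 = 15.
Since 15 ≤ 19, this is achievable: one at 15 and 4 at 5.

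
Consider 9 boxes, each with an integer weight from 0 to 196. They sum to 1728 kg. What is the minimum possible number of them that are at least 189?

5

Suppose at most 9 − j of them reach 189; then j values are ≤ 188 and the rest ≤ 196.
The total is then ≤ 188·j + 196·(9 − j) = 1764 − 8j. For this to be ≥ 1728 we need j ≤ 4, so at least 9 − 4 = 5 must reach 189.
Exactly 5 works: 5 values at 196 and 4 at 188 total 1732; lower one of the high values by 4 (still ≥ 189) to hit 1728.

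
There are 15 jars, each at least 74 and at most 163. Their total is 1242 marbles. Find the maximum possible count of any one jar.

163

Maximizing one value means minimizing the remaining 14.
The other 14 contribute at least 14 × 74 = 1036, leaving at most 1242 − 1036 = 206.
But each jar is capped at 163, so the maximum is 163.
Achievable: one at 163 and the other 14 totalling 1079, which fits since 14 × 74 ≤ 1079 ≤ 14 × 163.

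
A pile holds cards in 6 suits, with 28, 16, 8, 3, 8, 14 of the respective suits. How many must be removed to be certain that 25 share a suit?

74

In the worst case you take as many as possible of each suit without reaching 25: 24 + 16 + 8 + 3 + 8 + 14 = 73.
The next one must give 25 of some suit, so 73 + 1 = 74.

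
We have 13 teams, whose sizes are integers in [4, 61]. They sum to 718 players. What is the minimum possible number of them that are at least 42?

Suppose at most 13 − j of them reach 42; then j values are ≤ 41 and the rest ≤ 61.
The total is then ≤ 41·j + 61·(13 − j) = 793 − 20j. For this to be ≥ 718 we need j ≤ 3, so at least 13 − 3 = 10 must reach 42.
Exactly 10 works: 10 values at 61 and 3 at 41 total 733; lower one of the high values by 15 (still ≥ 42) to hit 718.

10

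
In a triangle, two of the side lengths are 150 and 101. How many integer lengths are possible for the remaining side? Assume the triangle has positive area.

201

The triangle inequality gives |150 − 101| < c < 150 + 101, i.e. 49 < c < 251.
So c can be any integer from 50 to 250: 201 values.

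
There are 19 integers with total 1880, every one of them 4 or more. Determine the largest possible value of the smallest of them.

98

The average is 1880/19 < 99, so some value is ≤ 98.
Achievable: 1 of them at 98 and 18 at 99 total 1880.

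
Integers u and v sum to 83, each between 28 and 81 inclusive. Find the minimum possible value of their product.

1540

uv = u(83 − u) is concave in u, so over [28, 55] it is minimized at an endpoint.
The extreme feasible split is u = 28, v = 55, giving uv = 1540.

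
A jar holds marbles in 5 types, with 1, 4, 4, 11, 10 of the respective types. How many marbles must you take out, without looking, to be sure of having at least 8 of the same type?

In the worst case you take as many as possible of each type without reaching 8: 1 + 4 + 4 + 7 + 7 = 23.
The next one must give 8 of some type, so 23 + 1 = 24.

24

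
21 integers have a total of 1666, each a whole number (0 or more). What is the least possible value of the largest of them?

The average is 1666/21 > 79, so not all 21 can be 79 or less; the largest is ≥ 80.
Equality holds with 7 values of 80 and 14 values of 79.

80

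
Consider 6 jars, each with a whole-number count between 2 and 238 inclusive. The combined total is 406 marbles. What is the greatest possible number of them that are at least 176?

2

If k of the values are ≥ 176, the total is ≥ 176k + 2(6 − k).
Setting 176k + 2(6 − k) ≤ 406 gives 174k ≤ 394, so k ≤ 2.
k = 2 is achieved by 2 values at 176 and 4 at 2, total 360; add 46 to one value (staying below 176) to reach 406.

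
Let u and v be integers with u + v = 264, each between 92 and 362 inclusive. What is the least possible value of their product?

uv = u(264 − u) is concave in u, so over [92, 172] it is minimized at an endpoint.
The extreme feasible split is u = 92, v = 172, giving uv = 15824.

15824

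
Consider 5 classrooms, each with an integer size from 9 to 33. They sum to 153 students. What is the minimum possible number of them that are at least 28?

3

If only k of them are at least 28, the other 5 − k are at most 27, so the total is at most k·33 + (5 − k)·27.
This must reach 153, so k·33 + (5 − k)·27 ≥ 153, giving k ≥ 3.
Exactly 3 works: 3 values at 33 and 2 at 27 total 153.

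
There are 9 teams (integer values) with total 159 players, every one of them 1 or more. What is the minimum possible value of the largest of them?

18

The 9 values sum to 159, so their maximum is at least ⌈159/9⌉ = 18.
Taking 3 copies of 17 and 6 copies of 18 gives exactly 159, so 18 is attained.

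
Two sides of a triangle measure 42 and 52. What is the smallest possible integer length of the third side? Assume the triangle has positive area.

11

The third side must exceed |42 − 52| = 10.
The smallest integer above 10 is 11.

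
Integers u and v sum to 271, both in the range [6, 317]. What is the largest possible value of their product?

18360

With u + v fixed, uv peaks when the two are closest together.
Taking u = 135 and v = 136 (both in [6, 317]) gives uv = 18360.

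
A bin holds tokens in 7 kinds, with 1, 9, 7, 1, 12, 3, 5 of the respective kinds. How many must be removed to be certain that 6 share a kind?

26

In the worst case you take as many as possible of each kind without reaching 6: 1 + 5 + 5 + 1 + 5 + 3 + 5 = 25.
The next one must give 6 of some kind, so 25 + 1 = 26.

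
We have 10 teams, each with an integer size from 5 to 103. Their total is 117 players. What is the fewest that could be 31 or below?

8

Each value above 31 is at least 32, contributing at least 32 − 5 = 27 above the floor 5.
The sum exceeds the floor total 50 by 67, so at most ⌊67/27⌋ = 2 exceed 31, and at least 8 are ≤ 31.
Exactly 8 works: 8 values at 5 and 2 at 32 total 104; raise one of the low values by 13 (still ≤ 31) to hit 117.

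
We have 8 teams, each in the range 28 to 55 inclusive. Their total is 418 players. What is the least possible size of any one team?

33

To make one team as small as possible, make the other 7 as large as possible.
The other 7 contribute at most 7 × 55 = 385, leaving at least 418 − 385 = 33.
Since 33 ≥ 28, this is achievable: one at 33 and 7 at 55.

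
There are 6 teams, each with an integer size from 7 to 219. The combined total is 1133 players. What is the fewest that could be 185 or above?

1

Suppose at most 6 − j of them reach 185; then j values are ≤ 184 and the rest ≤ 219.
The total is then ≤ 184·j + 219·(6 − j) = 1314 − 35j. For this to be ≥ 1133 we need j ≤ 5, so at least 6 − 5 = 1 must reach 185.
Exactly 1 works: 1 value at 219 and 5 at 184 total 1139; lower one of the high values by 6 (still ≥ 185) to hit 1133.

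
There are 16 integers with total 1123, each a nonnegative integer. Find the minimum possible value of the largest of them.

71

The 16 values sum to 1123, so their maximum is at least ⌈1123/16⌉ = 71.
Equality holds with 3 values of 71 and 13 values of 70.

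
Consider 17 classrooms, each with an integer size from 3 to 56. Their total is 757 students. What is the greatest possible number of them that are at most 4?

Suppose k of them are at most 4. Those contribute at most 4 each and the rest at most 56 each.
So the total is at most 4k + 56(17 − k) = 952 − 52k. This must still be ≥ 757, so k ≤ 3.
k = 3 is achieved by 3 values at 4 and 14 at 56, total 796; lower one of the 56's by 39 (still > 4) to reach 757.

3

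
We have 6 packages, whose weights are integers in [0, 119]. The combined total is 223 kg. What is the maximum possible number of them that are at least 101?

2

Suppose k of them are at least 101. Those contribute at least 101 each and the other 6 − k at least 0 each.
So the total is at least 101k + 0(6 − k) = 0 + 101k. This must be ≤ 223, giving k ≤ 2.
k = 2 is achieved by 2 values at 101 and 4 at 0, total 202; add 21 to one value (staying below 101) to reach 223.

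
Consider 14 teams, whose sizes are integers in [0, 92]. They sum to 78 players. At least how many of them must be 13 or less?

9

If only k of them are at most 13, the other 14 − k are at least 14, so the total is at least (14 − k)·14 + k·0.
This is ≤ 78, so (14 − k)·14 + 0k ≤ 78, which gives k ≥ 9.
Exactly 9 works: 9 values at 0 and 5 at 14 total 70; raise one of the low values by 8 (still ≤ 13) to hit 78.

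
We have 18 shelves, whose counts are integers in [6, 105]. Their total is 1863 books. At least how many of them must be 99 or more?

Suppose at most 18 − j of them reach 99; then j values are ≤ 98 and the rest ≤ 105.
The total is then ≤ 98·j + 105·(18 − j) = 1890 − 7j. For this to be ≥ 1863 we need j ≤ 3, so at least 18 − 3 = 15 must reach 99.
Exactly 15 works: 15 values at 105 and 3 at 98 total 1869; lower one of the high values by 6 (still ≥ 99) to hit 1863.

15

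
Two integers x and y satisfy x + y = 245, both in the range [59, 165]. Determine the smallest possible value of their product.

13200

xy = x(245 − x) is concave in x, so over [80, 165] it is minimized at an endpoint.
The extreme feasible split is x = 80, y = 165, giving xy = 13200.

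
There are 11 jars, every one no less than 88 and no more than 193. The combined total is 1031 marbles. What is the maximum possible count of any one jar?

151

To make one jar as large as possible, make the other 10 as small as possible.
The other 10 contribute at least 10 × 88 = 880, leaving at most 1031 − 880 = 151.
Since 151 ≤ 193, this is achievable: one at 151 and 10 at 88.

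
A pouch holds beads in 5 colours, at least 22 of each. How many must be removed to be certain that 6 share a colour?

You could draw 5 of every colour without reaching 6 of any — 25 in all.
One more forces 6 of some colour, so 25 + 1 = 26.

26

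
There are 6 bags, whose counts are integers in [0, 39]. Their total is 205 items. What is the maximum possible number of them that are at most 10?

1

Each value at 10 or below falls at least 39 − 10 = 29 short of the ceiling 39.
The ceiling total is 6 × 39 = 234, and we need 205, so at most ⌊(234 − 205)/29⌋ = 1 can be that low.
k = 1 is achieved by 1 value at 10 and 5 at 39, total 205.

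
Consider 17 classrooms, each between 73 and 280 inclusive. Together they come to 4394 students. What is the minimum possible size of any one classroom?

To make one classroom as small as possible, make the other 16 as large as possible.
The other 16 can take up 16 × 280 = 4480 ≥ 4394 − 73, so one classroom can sit at its floor of 73.
Achievable: one at 73 and the other 16 totalling 4321, which fits since 16 × 73 ≤ 4321 ≤ 16 × 280.

73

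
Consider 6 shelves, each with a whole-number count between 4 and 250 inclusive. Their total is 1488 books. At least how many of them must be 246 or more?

If only k of them are at least 246, the other 6 − k are at most 245, so the total is at most k·250 + (6 − k)·245.
This must reach 1488, so k·250 + (6 − k)·245 ≥ 1488, giving k ≥ 4.
Exactly 4 works: 4 values at 250 and 2 at 245 total 1490; lower one of the high values by 2 (still ≥ 246) to hit 1488.

4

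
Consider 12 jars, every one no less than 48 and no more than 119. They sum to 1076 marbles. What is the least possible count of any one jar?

Minimizing one value means maximizing the remaining 11.
The other 11 can take up 11 × 119 = 1309 ≥ 1076 − 48, so one jar can sit at its floor of 48.
Achievable: one at 48 and the other 11 totalling 1028, which fits since 11 × 48 ≤ 1028 ≤ 11 × 119.

48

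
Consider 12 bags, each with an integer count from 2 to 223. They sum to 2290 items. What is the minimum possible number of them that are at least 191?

If only k of them are at least 191, the other 12 − k are at most 190, so the total is at most k·223 + (12 − k)·190.
This must reach 2290, so k·223 + (12 − k)·190 ≥ 2290, giving k ≥ 1.
Exactly 1 works: 1 value at 223 and 11 at 190 total 2313; lower one of the high values by 23 (still ≥ 191) to hit 2290.

1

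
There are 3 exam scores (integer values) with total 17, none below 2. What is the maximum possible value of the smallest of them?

The average is 17/3 < 6, so some value is ≤ 5.
Taking 1 copy of 5 and 2 copies of 6 gives exactly 17, so 5 is attained.

5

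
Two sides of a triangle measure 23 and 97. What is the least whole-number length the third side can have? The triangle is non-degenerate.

75

The third side must exceed |23 − 97| = 74.
The smallest integer above 74 is 75.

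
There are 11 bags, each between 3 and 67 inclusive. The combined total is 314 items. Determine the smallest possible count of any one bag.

3

To make one bag as small as possible, make the other 10 as large as possible.
The other 10 can take up 10 × 67 = 670 ≥ 314 − 3, so one bag can sit at its floor of 3.
Achievable: one at 3 and the other 10 totalling 311, which fits since 10 × 3 ≤ 311 ≤ 10 × 67.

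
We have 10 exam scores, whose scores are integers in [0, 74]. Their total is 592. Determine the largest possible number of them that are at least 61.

9

If k of the values are ≥ 61, the total is ≥ 61k + 0(10 − k).
Setting 61k + 0(10 − k) ≤ 592 gives 61k ≤ 592, so k ≤ 9.
k = 9 is achieved by 9 values at 61 and 1 at 0, total 549; add 43 to one value (staying below 61) to reach 592.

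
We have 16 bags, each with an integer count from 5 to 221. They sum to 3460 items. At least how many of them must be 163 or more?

15

Each value short of 163 is at most 162, costing at least 221 − 162 = 59 against the maximum total of 3536.
We can afford to lose at most 3536 − 3460 = 76, so at most ⌊76/59⌋ = 1 fall short, and at least 15 are ≥ 163.
Exactly 15 works: 15 values at 221 and 1 at 162 total 3477; lower one of the high values by 17 (still ≥ 163) to hit 3460.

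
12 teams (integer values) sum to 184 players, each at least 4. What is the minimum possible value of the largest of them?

If every one of the 12 were at most 15, the total would be at most 12 × 15 = 180 < 184.
Equality holds with 4 values of 16 and 8 values of 15.

16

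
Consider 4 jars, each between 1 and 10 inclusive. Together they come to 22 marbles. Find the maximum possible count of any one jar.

10

Maximizing one value means minimizing the remaining 3.
The other 3 contribute at least 3 × 1 = 3, leaving at most 22 − 3 = 19.
But each jar is capped at 10, so the maximum is 10.
Achievable: one at 10 and the other 3 totalling 12, which fits since 3 × 1 ≤ 12 ≤ 3 × 10.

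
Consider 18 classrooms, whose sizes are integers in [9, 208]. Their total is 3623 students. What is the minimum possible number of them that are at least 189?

12

Each value short of 189 is at most 188, costing at least 208 − 188 = 20 against the maximum total of 3744.
We can afford to lose at most 3744 − 3623 = 121, so at most ⌊121/20⌋ = 6 fall short, and at least 12 are ≥ 189.
Exactly 12 works: 12 values at 208 and 6 at 188 total 3624; lower one of the high values by 1 (still ≥ 189) to hit 3623.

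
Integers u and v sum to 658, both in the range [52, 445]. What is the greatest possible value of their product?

108241

uv = u(658 − u) is maximized when u is as near 658/2 as the bounds allow.
Taking u = 329 and v = 329 (both in [52, 445]) gives uv = 108241.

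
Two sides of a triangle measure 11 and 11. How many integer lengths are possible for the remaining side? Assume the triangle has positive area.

The triangle inequality gives |11 − 11| < c < 11 + 11, i.e. 0 < c < 22.
So c can be any integer from 1 to 21: 21 values.

21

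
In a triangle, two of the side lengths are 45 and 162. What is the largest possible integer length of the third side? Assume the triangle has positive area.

206

The third side must be less than 45 + 162 = 207.
The largest integer below 207 is 206.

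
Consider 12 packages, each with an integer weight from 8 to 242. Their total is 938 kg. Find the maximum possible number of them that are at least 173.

Suppose k of them are at least 173. Those contribute at least 173 each and the other 12 − k at least 8 each.
So the total is at least 173k + 8(12 − k) = 96 + 165k. This must be ≤ 938, giving k ≤ 5.
k = 5 is achieved by 5 values at 173 and 7 at 8, total 921; add 17 to one value (staying below 173) to reach 938.

5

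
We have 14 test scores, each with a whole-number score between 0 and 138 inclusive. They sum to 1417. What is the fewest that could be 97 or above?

Suppose at most 14 − j of them reach 97; then j values are ≤ 96 and the rest ≤ 138.
The total is then ≤ 96·j + 138·(14 − j) = 1932 − 42j. For this to be ≥ 1417 we need j ≤ 12, so at least 14 − 12 = 2 must reach 97.
Exactly 2 works: 2 values at 138 and 12 at 96 total 1428; lower one of the high values by 11 (still ≥ 97) to hit 1417.

2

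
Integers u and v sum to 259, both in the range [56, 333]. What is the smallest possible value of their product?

Since u + v is fixed, pushing one of them to its bound minimizes the product.
At the endpoint u = 56, v = 259 − 56 = 203, so uv = 56 × 203 = 11368.

11368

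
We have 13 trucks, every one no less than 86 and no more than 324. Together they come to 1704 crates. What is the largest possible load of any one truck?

To make one truck as large as possible, make the other 12 as small as possible.
The other 12 contribute at least 12 × 86 = 1032, leaving at most 1704 − 1032 = 672.
But each truck is capped at 324, so the maximum is 324.
Achievable: one at 324 and the other 12 totalling 1380, which fits since 12 × 86 ≤ 1380 ≤ 12 × 324.

324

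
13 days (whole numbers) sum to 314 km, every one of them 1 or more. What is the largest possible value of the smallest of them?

The 13 values sum to 314, so their minimum is at most ⌊314/13⌋ = 24.
Equality holds with 11 values of 24 and 2 values of 25.

24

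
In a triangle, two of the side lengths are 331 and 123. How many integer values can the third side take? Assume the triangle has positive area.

The triangle inequality gives |331 − 123| < c < 331 + 123, i.e. 208 < c < 454.
So c can be any integer from 209 to 453: 245 values.

245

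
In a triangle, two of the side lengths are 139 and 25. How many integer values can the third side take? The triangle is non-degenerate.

49

The triangle inequality gives |139 − 25| < c < 139 + 25, i.e. 114 < c < 164.
So c can be any integer from 115 to 163: 49 values.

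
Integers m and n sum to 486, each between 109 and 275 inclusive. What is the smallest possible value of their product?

mn = m(486 − m) is concave in m, so over [211, 275] it is minimized at an endpoint.
The extreme feasible split is m = 211, n = 275, giving mn = 58025.

58025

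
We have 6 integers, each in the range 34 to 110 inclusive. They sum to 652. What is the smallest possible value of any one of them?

Minimizing one value means maximizing the remaining 5.
The other 5 contribute at most 5 × 110 = 550, leaving at least 652 − 550 = 102.
Since 102 ≥ 34, this is achievable: one at 102 and 5 at 110.

102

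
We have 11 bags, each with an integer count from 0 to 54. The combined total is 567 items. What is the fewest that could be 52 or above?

If only k of them are at least 52, the other 11 − k are at most 51, so the total is at most k·54 + (11 − k)·51.
This must reach 567, so k·54 + (11 − k)·51 ≥ 567, giving k ≥ 2.
Exactly 2 works: 2 values at 54 and 9 at 51 total 567.

2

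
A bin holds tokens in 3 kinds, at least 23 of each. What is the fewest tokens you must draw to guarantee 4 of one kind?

10

In the worst case you draw 3 of each of the 3 kinds: 3 × 3 = 9.
One more forces 4 of some kind, so 9 + 1 = 10.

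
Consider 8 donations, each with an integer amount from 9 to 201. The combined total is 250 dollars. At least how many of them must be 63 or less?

Each value above 63 is at least 64, contributing at least 64 − 9 = 55 above the floor 9.
The sum exceeds the floor total 72 by 178, so at most ⌊178/55⌋ = 3 exceed 63, and at least 5 are ≤ 63.
Exactly 5 works: 5 values at 9 and 3 at 64 total 237; raise one of the low values by 13 (still ≤ 63) to hit 250.

5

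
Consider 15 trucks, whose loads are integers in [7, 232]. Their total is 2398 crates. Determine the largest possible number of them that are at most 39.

Suppose k of them are at most 39. Those contribute at most 39 each and the rest at most 232 each.
So the total is at most 39k + 232(15 − k) = 3480 − 193k. This must still be ≥ 2398, so k ≤ 5.
k = 5 is achieved by 5 values at 39 and 10 at 232, total 2515; lower one of the 232's by 117 (still > 39) to reach 2398.

5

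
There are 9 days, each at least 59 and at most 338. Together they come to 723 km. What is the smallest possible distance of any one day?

To make one day as small as possible, make the other 8 as large as possible.
The other 8 can take up 8 × 338 = 2704 ≥ 723 − 59, so one day can sit at its floor of 59.
Achievable: one at 59 and the other 8 totalling 664, which fits since 8 × 59 ≤ 664 ≤ 8 × 338.

59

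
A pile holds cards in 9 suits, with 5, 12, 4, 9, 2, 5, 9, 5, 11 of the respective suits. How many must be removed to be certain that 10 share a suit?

In the worst case you take as many as possible of each suit without reaching 10: 5 + 9 + 4 + 9 + 2 + 5 + 9 + 5 + 9 = 57.
The next one must give 10 of some suit, so 57 + 1 = 58.

58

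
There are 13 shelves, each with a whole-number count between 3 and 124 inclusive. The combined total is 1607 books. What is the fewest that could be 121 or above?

12

Suppose at most 13 − j of them reach 121; then j values are ≤ 120 and the rest ≤ 124.
The total is then ≤ 120·j + 124·(13 − j) = 1612 − 4j. For this to be ≥ 1607 we need j ≤ 1, so at least 13 − 1 = 12 must reach 121.
Exactly 12 works: 12 values at 124 and 1 at 120 total 1608; lower one of the high values by 1 (still ≥ 121) to hit 1607.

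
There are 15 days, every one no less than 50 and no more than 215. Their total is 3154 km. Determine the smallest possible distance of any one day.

144

Minimizing one value means maximizing the remaining 14.
The other 14 contribute at most 14 × 215 = 3010, leaving at least 3154 − 3010 = 144.
Since 144 ≥ 50, this is achievable: one at 144 and 14 at 215.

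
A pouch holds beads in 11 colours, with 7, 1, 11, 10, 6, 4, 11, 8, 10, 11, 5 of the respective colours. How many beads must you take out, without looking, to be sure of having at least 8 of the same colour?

66

In the worst case you take as many as possible of each colour without reaching 8: 7 + 1 + 7 + 7 + 6 + 4 + 7 + 7 + 7 + 7 + 5 = 65.
The next one must give 8 of some colour, so 65 + 1 = 66.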